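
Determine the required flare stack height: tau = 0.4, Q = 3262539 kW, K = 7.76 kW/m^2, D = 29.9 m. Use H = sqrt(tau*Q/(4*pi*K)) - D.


tau*Q/(4*pi*K) = 0.4 * 3262539 / (4 * pi * 7.76) = 13382.7
sqrt(13382.7) = 115.684
H = 115.684 - 29.9 = 85.78

85.78 m


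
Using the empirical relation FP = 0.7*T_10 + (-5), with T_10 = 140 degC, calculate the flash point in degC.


FP = 0.7 * 140 + (-5) = 93

93 degC


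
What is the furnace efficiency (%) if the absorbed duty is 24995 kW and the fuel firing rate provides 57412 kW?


Furnace efficiency = Q_absorbed / Q_fuel * 100
= 24995 / 57412 * 100 = 43.54

43.54 %


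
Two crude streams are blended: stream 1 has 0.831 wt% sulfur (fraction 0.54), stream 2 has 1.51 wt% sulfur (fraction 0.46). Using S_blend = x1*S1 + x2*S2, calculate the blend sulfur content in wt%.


Linear sulfur blending: S_blend = x1*S1 + x2*S2
Contribution 1: 0.54 * 0.831 = 0.44874 wt%
Contribution 2: 0.46 * 1.51 = 0.6946 wt%
S_blend = 0.44874 + 0.6946 = 1.14334

1.14334 wt%


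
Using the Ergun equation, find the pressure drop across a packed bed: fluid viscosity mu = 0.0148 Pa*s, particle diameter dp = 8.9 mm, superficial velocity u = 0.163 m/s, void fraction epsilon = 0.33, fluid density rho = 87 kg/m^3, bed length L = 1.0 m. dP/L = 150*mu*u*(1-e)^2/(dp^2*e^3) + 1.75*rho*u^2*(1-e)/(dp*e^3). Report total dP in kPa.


dp = 8.9 mm = 0.0089 m
Viscous term = 150*0.0148*0.163*(1-0.33)^2 / (0.0089^2*0.33^3) = 57064.8
Inertial term = 1.75*87*0.163^2*(1-0.33) / (0.0089*0.33^3) = 8473.75
dP/L = 57064.8 + 8473.75 = 65538.6 Pa/m
dP = 65538.6 * 1.0 / 1000 = 65.54 kPa

65.54 kPa


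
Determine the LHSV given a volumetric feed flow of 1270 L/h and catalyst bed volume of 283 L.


LHSV = volumetric feed rate / catalyst volume
= 1270 L/h / 283 L
= 4.488 h^-1

4.488 h^-1


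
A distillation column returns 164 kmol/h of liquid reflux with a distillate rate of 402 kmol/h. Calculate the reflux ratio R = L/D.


Reflux ratio definition: R = L / D (liquid returned / distillate withdrawn)
L = 164 kmol/h, D = 402 kmol/h
R = 164 / 402 = 0.4080

0.4080


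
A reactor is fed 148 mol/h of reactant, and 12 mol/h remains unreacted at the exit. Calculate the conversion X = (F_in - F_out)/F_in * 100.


X = (F_in - F_out) / F_in * 100
Moles reacted = 148 - 12 = 136
X = 136 / 148 * 100
= 0.9189 * 100
= 91.89 %

91.89 %


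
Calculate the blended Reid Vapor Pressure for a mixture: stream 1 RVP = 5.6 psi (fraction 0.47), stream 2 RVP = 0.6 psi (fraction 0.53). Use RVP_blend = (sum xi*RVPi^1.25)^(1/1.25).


Chevron index: RVP_blend = (sum xi*RVPi^1.25)^(1/1.25)
RVP^1.25 terms: 0.47 * 5.6^1.25 + 0.53 * 0.6^1.25 = 4.32874
RVP_blend = 4.32874^(1/1.25) = 3.229

3.229 psi


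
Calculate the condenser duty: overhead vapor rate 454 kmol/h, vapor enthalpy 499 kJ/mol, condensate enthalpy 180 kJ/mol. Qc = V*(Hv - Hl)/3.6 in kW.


Qc = 454 * (499 - 180) / 3.6 = 454 * 319 / 3.6 = 40230

40230 kW


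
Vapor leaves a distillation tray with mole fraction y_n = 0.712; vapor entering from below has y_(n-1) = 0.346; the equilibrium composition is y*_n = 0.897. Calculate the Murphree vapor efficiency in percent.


Murphree vapor efficiency: EMV = (y_n - y_(n-1)) / (y*_n - y_(n-1)) * 100
EMV = (0.712 - 0.346) / (0.897 - 0.346) * 100 = 0.366 / 0.551 * 100 = 66.42

66.42 %


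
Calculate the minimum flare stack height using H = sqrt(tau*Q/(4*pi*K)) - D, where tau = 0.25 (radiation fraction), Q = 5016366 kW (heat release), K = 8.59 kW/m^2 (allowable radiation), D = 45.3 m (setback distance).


tau*Q/(4*pi*K) = 0.25 * 5016366 / (4 * pi * 8.59) = 11617.9
sqrt(11617.9) = 107.786
H = 107.786 - 45.3 = 62.49

62.49 m


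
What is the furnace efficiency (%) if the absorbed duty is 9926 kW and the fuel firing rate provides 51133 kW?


Furnace efficiency = Q_absorbed / Q_fuel * 100
= 9926 / 51133 * 100 = 19.41

19.41 %


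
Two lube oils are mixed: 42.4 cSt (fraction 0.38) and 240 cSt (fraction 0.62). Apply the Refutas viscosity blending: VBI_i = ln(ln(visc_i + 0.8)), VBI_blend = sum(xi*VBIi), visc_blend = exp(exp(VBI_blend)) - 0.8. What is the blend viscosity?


Refutas method: VBN_i = 14.534*ln(ln(visc_i + 0.8)) + 10.975, blended linearly by mass fraction; since VBN is linear in VBI_i = ln(ln(visc_i + 0.8)) and the fractions sum to 1, blend VBI directly: visc = exp(exp(VBI_blend)) - 0.8
VBI_1 = ln(ln(42.4 + 0.8)) = 1.32597
VBI_2 = ln(ln(240 + 0.8)) = 1.70183
VBI_blend = 0.38 * 1.32597 + 0.62 * 1.70183 = 1.559
visc_blend = exp(exp(1.559)) - 0.8 = 115.3

115.3 cSt


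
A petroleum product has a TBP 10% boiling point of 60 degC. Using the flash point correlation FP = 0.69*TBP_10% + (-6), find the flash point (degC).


FP = 0.69 * 60 + (-6) = 35.4

35.4 degC


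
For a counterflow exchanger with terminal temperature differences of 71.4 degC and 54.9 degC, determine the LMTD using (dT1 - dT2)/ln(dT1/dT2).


LMTD = (dT1 - dT2) / ln(dT1/dT2)
= (71.4 - 54.9) / ln(71.4 / 54.9) = 16.5 / 0.262785 = 62.79

62.79 degC


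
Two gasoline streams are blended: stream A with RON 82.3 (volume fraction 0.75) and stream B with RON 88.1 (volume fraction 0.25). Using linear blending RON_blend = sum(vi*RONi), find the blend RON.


Linear blending: RON_blend = sum(vi * RONi)
Contribution 1: 0.75 * 82.3 = 61.725
Contribution 2: 0.25 * 88.1 = 22.025
RON_blend = 61.725 + 22.025 = 83.75

83.75


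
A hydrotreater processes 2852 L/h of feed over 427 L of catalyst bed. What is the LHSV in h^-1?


LHSV = volumetric feed rate / catalyst volume
= 2852 L/h / 427 L
= 6.679 h^-1

6.679 h^-1


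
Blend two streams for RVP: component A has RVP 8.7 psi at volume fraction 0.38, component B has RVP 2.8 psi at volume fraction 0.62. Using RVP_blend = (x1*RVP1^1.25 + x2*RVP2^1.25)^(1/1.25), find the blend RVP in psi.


Chevron index: RVP_blend = (sum xi*RVPi^1.25)^(1/1.25)
RVP^1.25 terms: 0.38 * 8.7^1.25 + 0.62 * 2.8^1.25 = 7.92347
RVP_blend = 7.92347^(1/1.25) = 5.238

5.238 psi


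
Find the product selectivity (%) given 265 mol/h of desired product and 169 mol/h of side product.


Selectivity = desired / (desired + undesired) * 100
Total products = 265 + 169 = 434 mol/h
S = 265 / 434 * 100
= 0.6106 * 100
= 61.06 %

61.06 %


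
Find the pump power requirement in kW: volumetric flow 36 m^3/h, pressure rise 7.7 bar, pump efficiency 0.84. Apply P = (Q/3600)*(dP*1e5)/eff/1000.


Q = 36 / 3600 = 0.01 m^3/s
P = 0.01 * (7.7 * 1e5) / 0.84 / 1000 = 9.167

9.167 kW


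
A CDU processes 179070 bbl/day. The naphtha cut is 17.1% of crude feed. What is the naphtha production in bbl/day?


Crude throughput = 179070 bbl/day
Fraction yield = 17.1%
yield = throughput * fraction / 100
yield = 179070 * 17.1 / 100 = 30620.97

30620.97 bbl/day


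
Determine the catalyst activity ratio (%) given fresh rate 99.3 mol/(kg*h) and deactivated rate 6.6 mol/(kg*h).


Activity (%) = (rate_used / rate_fresh) * 100
rate_used = 6.6, rate_fresh = 99.3
= (6.6 / 99.3) * 100
= 0.06647 * 100 = 6.647

6.647 %


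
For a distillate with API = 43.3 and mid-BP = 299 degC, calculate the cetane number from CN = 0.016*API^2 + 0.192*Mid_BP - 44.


CN = 0.016 * 43.3^2 + 0.192 * 299 - 44
CN = 29.99824 + 57.408 - 44 = 43.40624

43.40624


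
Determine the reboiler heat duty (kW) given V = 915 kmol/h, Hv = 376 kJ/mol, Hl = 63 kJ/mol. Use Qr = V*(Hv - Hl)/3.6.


Qr = 915 * (376 - 63) / 3.6 = 915 * 313 / 3.6 = 79550

79550 kW


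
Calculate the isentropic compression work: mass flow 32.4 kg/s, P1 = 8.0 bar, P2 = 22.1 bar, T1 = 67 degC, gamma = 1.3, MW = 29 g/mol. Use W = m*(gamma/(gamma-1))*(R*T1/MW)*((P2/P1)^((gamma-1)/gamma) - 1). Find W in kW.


Isentropic work: W = m*(gamma/(gamma-1))*(R*T1/MW)*((P2/P1)^((gamma-1)/gamma) - 1)
T1 = 67 + 273.15 = 340.15 K
Pressure ratio = 22.1 / 8.0 = 2.7625
Exponent = (1.3 - 1)/1.3 = 0.230769
(P2/P1)^exp - 1 = 2.7625^0.230769 - 1 = 0.264267
W = 32.4 * 1.3 / 0.3 * 8.314 * 340.15 / 29 * 0.264267 = 3618

3618 kW


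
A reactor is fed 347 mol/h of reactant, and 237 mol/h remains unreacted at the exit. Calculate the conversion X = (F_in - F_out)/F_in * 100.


X = (F_in - F_out) / F_in * 100
Moles reacted = 347 - 237 = 110
X = 110 / 347 * 100
= 0.3170 * 100
= 31.70 %

31.70 %


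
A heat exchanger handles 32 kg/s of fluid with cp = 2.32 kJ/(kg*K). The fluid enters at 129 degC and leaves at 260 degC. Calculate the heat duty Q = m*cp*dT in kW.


Q = m_dot * cp * delta_T
delta_T = 260 - 129 = 131 K
Q = 32 * 2.32 * 131
= 74.24 * 131
= 9725.44 kW

9725.44 kW


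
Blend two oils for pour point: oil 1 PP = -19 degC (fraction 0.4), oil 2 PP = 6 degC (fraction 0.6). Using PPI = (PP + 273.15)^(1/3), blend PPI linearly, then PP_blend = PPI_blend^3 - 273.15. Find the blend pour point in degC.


PPI_1 = (-19 + 273.15)^(1/3) = 6.334272
PPI_2 = (6 + 273.15)^(1/3) = 6.535506
PPI_blend = 0.4 * 6.334272 + 0.6 * 6.535506 = 6.455012
PP_blend = 6.455012^3 - 273.15 = 268.9621 - 273.15 = -4.19

-4.19 degC


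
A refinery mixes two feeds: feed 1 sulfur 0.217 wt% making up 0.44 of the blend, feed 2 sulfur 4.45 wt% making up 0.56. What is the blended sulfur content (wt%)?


Linear sulfur blending: S_blend = x1*S1 + x2*S2
Contribution 1: 0.44 * 0.217 = 0.09548 wt%
Contribution 2: 0.56 * 4.45 = 2.492 wt%
S_blend = 0.09548 + 2.492 = 2.58748

2.58748 wt%


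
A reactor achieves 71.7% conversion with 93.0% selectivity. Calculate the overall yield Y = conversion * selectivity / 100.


Overall yield = conversion (%) * selectivity (%) / 100
Conversion = 71.7%, Selectivity = 93.0%
Y = 71.7 * 93.0 / 100
= 66.681 %

66.681 %


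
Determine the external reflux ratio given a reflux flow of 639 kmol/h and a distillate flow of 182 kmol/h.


Reflux ratio definition: R = L / D (liquid returned / distillate withdrawn)
L = 639 kmol/h, D = 182 kmol/h
R = 639 / 182 = 3.511

3.511


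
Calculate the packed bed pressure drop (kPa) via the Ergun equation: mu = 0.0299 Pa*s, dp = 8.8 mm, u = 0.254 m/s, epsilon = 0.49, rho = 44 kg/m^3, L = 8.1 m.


dp = 8.8 mm = 0.0088 m
Viscous term = 150*0.0299*0.254*(1-0.49)^2 / (0.0088^2*0.49^3) = 32522.4
Inertial term = 1.75*44*0.254^2*(1-0.49) / (0.0088*0.49^3) = 2447.13
dP/L = 32522.4 + 2447.13 = 34969.5 Pa/m
dP = 34969.5 * 8.1 / 1000 = 283.3 kPa

283.3 kPa


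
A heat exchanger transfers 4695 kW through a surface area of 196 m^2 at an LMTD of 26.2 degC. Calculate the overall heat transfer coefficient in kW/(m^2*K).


From Q = U*A*LMTD, U = Q / (A * LMTD)
U = 4695 / (196 * 26.2) = 4695 / 5135.2 = 0.9143

0.9143 kW/(m^2*K)


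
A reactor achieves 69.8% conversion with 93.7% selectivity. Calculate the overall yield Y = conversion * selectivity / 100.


Overall yield = conversion (%) * selectivity (%) / 100
Conversion = 69.8%, Selectivity = 93.7%
Y = 69.8 * 93.7 / 100
= 65.4026 %

65.4026 %


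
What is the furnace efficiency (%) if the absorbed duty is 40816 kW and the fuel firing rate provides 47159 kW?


Furnace efficiency = Q_absorbed / Q_fuel * 100
= 40816 / 47159 * 100 = 86.55

86.55 %


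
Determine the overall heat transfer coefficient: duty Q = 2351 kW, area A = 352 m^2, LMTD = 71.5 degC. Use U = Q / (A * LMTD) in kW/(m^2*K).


From Q = U*A*LMTD, U = Q / (A * LMTD)
U = 2351 / (352 * 71.5) = 2351 / 25168 = 0.09341

0.09341 kW/(m^2*K)


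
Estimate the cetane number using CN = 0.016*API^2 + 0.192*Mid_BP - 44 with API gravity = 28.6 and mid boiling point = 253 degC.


CN = 0.016 * 28.6^2 + 0.192 * 253 - 44
CN = 13.08736 + 48.576 - 44 = 17.66336

17.66336


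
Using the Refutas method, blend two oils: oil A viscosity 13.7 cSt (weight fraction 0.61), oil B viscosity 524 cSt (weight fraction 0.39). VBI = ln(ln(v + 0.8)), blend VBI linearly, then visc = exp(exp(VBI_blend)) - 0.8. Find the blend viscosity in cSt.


Refutas method: VBN_i = 14.534*ln(ln(visc_i + 0.8)) + 10.975, blended linearly by mass fraction; since VBN is linear in VBI_i = ln(ln(visc_i + 0.8)) and the fractions sum to 1, blend VBI directly: visc = exp(exp(VBI_blend)) - 0.8
VBI_1 = ln(ln(13.7 + 0.8)) = 0.983631
VBI_2 = ln(ln(524 + 0.8)) = 1.83466
VBI_blend = 0.61 * 0.983631 + 0.39 * 1.83466 = 1.31553
visc_blend = exp(exp(1.31553)) - 0.8 = 40.74

40.74 cSt


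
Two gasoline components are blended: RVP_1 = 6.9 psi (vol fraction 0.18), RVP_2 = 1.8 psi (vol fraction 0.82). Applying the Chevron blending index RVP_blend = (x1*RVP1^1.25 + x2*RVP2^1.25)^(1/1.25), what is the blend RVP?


Chevron index: RVP_blend = (sum xi*RVPi^1.25)^(1/1.25)
RVP^1.25 terms: 0.18 * 6.9^1.25 + 0.82 * 1.8^1.25 = 3.72259
RVP_blend = 3.72259^(1/1.25) = 2.862

2.862 psi


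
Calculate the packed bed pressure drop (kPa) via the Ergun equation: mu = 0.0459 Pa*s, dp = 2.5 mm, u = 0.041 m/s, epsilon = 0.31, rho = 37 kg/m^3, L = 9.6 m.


dp = 2.5 mm = 0.0025 m
Viscous term = 150*0.0459*0.041*(1-0.31)^2 / (0.0025^2*0.31^3) = 721807
Inertial term = 1.75*37*0.041^2*(1-0.31) / (0.0025*0.31^3) = 1008.4
dP/L = 721807 + 1008.4 = 722815 Pa/m
dP = 722815 * 9.6 / 1000 = 6939 kPa

6939 kPa


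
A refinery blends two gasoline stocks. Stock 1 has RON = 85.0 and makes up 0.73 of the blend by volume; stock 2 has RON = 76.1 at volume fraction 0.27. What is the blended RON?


Linear blending: RON_blend = sum(vi * RONi)
Contribution 1: 0.73 * 85.0 = 62.05
Contribution 2: 0.27 * 76.1 = 20.547
RON_blend = 62.05 + 20.547 = 82.597

82.597


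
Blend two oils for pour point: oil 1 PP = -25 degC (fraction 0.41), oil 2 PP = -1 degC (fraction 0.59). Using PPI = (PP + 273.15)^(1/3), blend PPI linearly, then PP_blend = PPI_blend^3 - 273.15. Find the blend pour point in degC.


PPI_1 = (-25 + 273.15)^(1/3) = 6.284028
PPI_2 = (-1 + 273.15)^(1/3) = 6.480414
PPI_blend = 0.41 * 6.284028 + 0.59 * 6.480414 = 6.399896
PP_blend = 6.399896^3 - 273.15 = 262.1312 - 273.15 = -11.02

-11.02 degC


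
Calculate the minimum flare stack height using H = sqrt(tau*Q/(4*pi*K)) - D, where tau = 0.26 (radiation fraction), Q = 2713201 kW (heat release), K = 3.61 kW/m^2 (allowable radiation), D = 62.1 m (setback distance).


tau*Q/(4*pi*K) = 0.26 * 2713201 / (4 * pi * 3.61) = 15550.3
sqrt(15550.3) = 124.701
H = 124.701 - 62.1 = 62.60

62.60 m


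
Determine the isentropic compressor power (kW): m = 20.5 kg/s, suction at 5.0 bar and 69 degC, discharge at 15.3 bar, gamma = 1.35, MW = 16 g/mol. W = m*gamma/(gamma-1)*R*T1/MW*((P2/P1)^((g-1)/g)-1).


Isentropic work: W = m*(gamma/(gamma-1))*(R*T1/MW)*((P2/P1)^((gamma-1)/gamma) - 1)
T1 = 69 + 273.15 = 342.15 K
Pressure ratio = 15.3 / 5.0 = 3.06
Exponent = (1.35 - 1)/1.35 = 0.259259
(P2/P1)^exp - 1 = 3.06^0.259259 - 1 = 0.336373
W = 20.5 * 1.35 / 0.35 * 8.314 * 342.15 / 16 * 0.336373 = 4729

4729 kW


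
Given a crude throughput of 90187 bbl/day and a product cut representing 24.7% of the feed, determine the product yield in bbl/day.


Crude throughput = 90187 bbl/day
Fraction yield = 24.7%
yield = throughput * fraction / 100
yield = 90187 * 24.7 / 100 = 22276.189

22276.189 bbl/day


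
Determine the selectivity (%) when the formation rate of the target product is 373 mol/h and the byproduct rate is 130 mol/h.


Selectivity = desired / (desired + undesired) * 100
Total products = 373 + 130 = 503 mol/h
S = 373 / 503 * 100
= 0.7416 * 100
= 74.16 %

74.16 %


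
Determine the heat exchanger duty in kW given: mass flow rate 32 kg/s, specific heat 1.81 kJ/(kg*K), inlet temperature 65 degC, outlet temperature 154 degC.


Q = m_dot * cp * delta_T
delta_T = 154 - 65 = 89 K
Q = 32 * 1.81 * 89
= 57.92 * 89
= 5154.88 kW

5154.88 kW


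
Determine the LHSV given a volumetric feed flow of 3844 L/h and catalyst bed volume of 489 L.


LHSV = volumetric feed rate / catalyst volume
= 3844 L/h / 489 L
= 7.861 h^-1

7.861 h^-1


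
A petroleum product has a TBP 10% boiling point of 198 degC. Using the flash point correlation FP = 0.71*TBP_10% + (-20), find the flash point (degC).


FP = 0.71 * 198 + (-20) = 120.58

120.58 degC


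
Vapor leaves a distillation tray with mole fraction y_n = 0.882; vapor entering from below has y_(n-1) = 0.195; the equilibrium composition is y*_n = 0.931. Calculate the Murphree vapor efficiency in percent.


Murphree vapor efficiency: EMV = (y_n - y_(n-1)) / (y*_n - y_(n-1)) * 100
EMV = (0.882 - 0.195) / (0.931 - 0.195) * 100 = 0.687 / 0.736 * 100 = 93.34

93.34 %


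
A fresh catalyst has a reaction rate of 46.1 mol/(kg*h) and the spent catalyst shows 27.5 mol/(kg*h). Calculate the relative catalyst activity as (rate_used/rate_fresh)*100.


Activity (%) = (rate_used / rate_fresh) * 100
rate_used = 27.5, rate_fresh = 46.1
= (27.5 / 46.1) * 100
= 0.5965 * 100 = 59.65

59.65 %


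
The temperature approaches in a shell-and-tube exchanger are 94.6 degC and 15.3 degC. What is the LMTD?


LMTD = (dT1 - dT2) / ln(dT1/dT2)
= (94.6 - 15.3) / ln(94.6 / 15.3) = 79.3 / 1.8218 = 43.53

43.53 degC


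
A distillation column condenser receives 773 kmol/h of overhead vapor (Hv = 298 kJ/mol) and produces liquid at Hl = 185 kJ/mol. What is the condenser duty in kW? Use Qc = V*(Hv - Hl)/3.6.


Qc = 773 * (298 - 185) / 3.6 = 773 * 113 / 3.6 = 24260

24260 kW


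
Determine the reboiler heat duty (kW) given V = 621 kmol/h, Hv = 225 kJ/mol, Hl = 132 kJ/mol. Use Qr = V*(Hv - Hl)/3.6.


Qr = 621 * (225 - 132) / 3.6 = 621 * 93 / 3.6 = 16040

16040 kW


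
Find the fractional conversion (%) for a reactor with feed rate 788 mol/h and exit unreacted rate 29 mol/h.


X = (F_in - F_out) / F_in * 100
Moles reacted = 788 - 29 = 759
X = 759 / 788 * 100
= 0.9632 * 100
= 96.32 %

96.32 %


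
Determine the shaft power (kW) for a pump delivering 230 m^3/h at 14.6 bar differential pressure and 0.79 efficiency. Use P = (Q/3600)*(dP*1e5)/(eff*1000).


Q = 230 / 3600 = 0.0638889 m^3/s
P = 0.0638889 * (14.6 * 1e5) / 0.79 / 1000 = 118.1

118.1 kW


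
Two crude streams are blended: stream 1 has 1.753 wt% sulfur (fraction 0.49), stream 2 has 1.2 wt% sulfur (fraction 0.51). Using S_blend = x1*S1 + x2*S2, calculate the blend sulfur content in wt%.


Linear sulfur blending: S_blend = x1*S1 + x2*S2
Contribution 1: 0.49 * 1.753 = 0.85897 wt%
Contribution 2: 0.51 * 1.2 = 0.612 wt%
S_blend = 0.85897 + 0.612 = 1.47097

1.47097 wt%


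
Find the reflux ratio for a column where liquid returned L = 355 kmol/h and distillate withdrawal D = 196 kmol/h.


Reflux ratio definition: R = L / D (liquid returned / distillate withdrawn)
L = 355 kmol/h, D = 196 kmol/h
R = 355 / 196 = 1.811

1.811


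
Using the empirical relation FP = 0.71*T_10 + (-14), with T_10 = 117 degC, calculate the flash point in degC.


FP = 0.71 * 117 + (-14) = 69.07

69.07 degC


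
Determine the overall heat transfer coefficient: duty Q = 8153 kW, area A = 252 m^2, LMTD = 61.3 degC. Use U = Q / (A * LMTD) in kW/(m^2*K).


From Q = U*A*LMTD, U = Q / (A * LMTD)
U = 8153 / (252 * 61.3) = 8153 / 15447.6 = 0.5278

0.5278 kW/(m^2*K)


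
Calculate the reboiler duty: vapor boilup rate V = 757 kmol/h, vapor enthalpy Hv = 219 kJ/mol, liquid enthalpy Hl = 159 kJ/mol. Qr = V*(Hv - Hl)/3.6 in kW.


Qr = 757 * (219 - 159) / 3.6 = 757 * 60 / 3.6 = 12620

12620 kW


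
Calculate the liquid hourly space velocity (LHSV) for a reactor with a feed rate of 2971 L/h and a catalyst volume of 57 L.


LHSV = volumetric feed rate / catalyst volume
= 2971 L/h / 57 L
= 52.12 h^-1

52.12 h^-1


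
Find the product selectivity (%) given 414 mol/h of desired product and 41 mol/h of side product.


Selectivity = desired / (desired + undesired) * 100
Total products = 414 + 41 = 455 mol/h
S = 414 / 455 * 100
= 0.9099 * 100
= 90.99 %

90.99 %


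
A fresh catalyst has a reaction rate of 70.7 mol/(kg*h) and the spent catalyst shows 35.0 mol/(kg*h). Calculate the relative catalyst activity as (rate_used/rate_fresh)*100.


Activity (%) = (rate_used / rate_fresh) * 100
rate_used = 35.0, rate_fresh = 70.7
= (35.0 / 70.7) * 100
= 0.4950 * 100 = 49.50

49.50 %


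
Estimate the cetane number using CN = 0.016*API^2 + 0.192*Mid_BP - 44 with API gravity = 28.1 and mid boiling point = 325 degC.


CN = 0.016 * 28.1^2 + 0.192 * 325 - 44
CN = 12.63376 + 62.4 - 44 = 31.03376

31.03376


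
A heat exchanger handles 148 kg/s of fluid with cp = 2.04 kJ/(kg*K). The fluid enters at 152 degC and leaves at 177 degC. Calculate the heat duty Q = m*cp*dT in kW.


Q = m_dot * cp * delta_T
delta_T = 177 - 152 = 25 K
Q = 148 * 2.04 * 25
= 301.92 * 25
= 7548 kW

7548 kW


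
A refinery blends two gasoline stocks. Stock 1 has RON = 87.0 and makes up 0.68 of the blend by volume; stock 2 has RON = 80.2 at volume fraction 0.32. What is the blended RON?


Linear blending: RON_blend = sum(vi * RONi)
Contribution 1: 0.68 * 87.0 = 59.16
Contribution 2: 0.32 * 80.2 = 25.664
RON_blend = 59.16 + 25.664 = 84.824

84.824


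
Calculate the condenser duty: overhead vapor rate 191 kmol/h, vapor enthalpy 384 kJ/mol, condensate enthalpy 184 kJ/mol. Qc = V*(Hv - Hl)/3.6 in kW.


Qc = 191 * (384 - 184) / 3.6 = 191 * 200 / 3.6 = 10610

10610 kW


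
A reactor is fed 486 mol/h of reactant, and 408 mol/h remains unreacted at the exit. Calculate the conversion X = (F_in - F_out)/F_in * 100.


X = (F_in - F_out) / F_in * 100
Moles reacted = 486 - 408 = 78
X = 78 / 486 * 100
= 0.1605 * 100
= 16.05 %

16.05 %


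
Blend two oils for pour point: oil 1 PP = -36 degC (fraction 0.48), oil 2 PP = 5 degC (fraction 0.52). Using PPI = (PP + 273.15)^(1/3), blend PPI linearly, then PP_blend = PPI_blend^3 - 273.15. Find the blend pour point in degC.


PPI_1 = (-36 + 273.15)^(1/3) = 6.189768
PPI_2 = (5 + 273.15)^(1/3) = 6.527693
PPI_blend = 0.48 * 6.189768 + 0.52 * 6.527693 = 6.365489
PP_blend = 6.365489^3 - 273.15 = 257.9261 - 273.15 = -15.22

-15.22 degC


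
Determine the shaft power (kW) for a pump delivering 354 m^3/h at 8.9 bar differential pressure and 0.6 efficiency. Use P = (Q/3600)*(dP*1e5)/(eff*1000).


Q = 354 / 3600 = 0.0983333 m^3/s
P = 0.0983333 * (8.9 * 1e5) / 0.6 / 1000 = 145.9

145.9 kW


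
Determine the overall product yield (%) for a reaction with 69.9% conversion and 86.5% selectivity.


Overall yield = conversion (%) * selectivity (%) / 100
Conversion = 69.9%, Selectivity = 86.5%
Y = 69.9 * 86.5 / 100
= 60.4635 %

60.4635 %


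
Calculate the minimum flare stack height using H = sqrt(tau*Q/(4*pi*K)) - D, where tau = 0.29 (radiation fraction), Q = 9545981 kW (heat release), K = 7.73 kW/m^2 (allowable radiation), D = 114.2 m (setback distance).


tau*Q/(4*pi*K) = 0.29 * 9545981 / (4 * pi * 7.73) = 28499
sqrt(28499) = 168.816
H = 168.816 - 114.2 = 54.62

54.62 m


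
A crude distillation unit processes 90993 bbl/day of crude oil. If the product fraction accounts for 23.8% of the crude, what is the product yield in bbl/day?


Crude throughput = 90993 bbl/day
Fraction yield = 23.8%
yield = throughput * fraction / 100
yield = 90993 * 23.8 / 100 = 21656.334

21656.334 bbl/day


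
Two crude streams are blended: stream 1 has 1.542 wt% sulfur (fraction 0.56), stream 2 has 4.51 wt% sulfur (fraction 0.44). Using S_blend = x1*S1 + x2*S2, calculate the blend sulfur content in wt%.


Linear sulfur blending: S_blend = x1*S1 + x2*S2
Contribution 1: 0.56 * 1.542 = 0.86352 wt%
Contribution 2: 0.44 * 4.51 = 1.9844 wt%
S_blend = 0.86352 + 1.9844 = 2.84792

2.84792 wt%


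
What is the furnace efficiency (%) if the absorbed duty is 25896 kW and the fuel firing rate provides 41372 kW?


Furnace efficiency = Q_absorbed / Q_fuel * 100
= 25896 / 41372 * 100 = 62.59

62.59 %


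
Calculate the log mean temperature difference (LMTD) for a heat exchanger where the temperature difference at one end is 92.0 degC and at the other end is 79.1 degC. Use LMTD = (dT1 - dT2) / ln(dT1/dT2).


LMTD = (dT1 - dT2) / ln(dT1/dT2)
= (92.0 - 79.1) / ln(92.0 / 79.1) = 12.9 / 0.151076 = 85.39

85.39 degC


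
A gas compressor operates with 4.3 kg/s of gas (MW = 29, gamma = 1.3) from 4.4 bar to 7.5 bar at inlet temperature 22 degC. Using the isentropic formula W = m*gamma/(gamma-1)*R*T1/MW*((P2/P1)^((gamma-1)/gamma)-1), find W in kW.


Isentropic work: W = m*(gamma/(gamma-1))*(R*T1/MW)*((P2/P1)^((gamma-1)/gamma) - 1)
T1 = 22 + 273.15 = 295.15 K
Pressure ratio = 7.5 / 4.4 = 1.70455
Exponent = (1.3 - 1)/1.3 = 0.230769
(P2/P1)^exp - 1 = 1.70455^0.230769 - 1 = 0.130963
W = 4.3 * 1.3 / 0.3 * 8.314 * 295.15 / 29 * 0.130963 = 206.5

206.5 kW


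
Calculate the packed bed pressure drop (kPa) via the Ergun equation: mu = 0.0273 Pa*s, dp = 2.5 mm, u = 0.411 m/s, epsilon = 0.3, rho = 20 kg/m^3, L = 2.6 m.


dp = 2.5 mm = 0.0025 m
Viscous term = 150*0.0273*0.411*(1-0.3)^2 / (0.0025^2*0.3^3) = 4887060
Inertial term = 1.75*20*0.411^2*(1-0.3) / (0.0025*0.3^3) = 61312.1
dP/L = 4887060 + 61312.1 = 4948370 Pa/m
dP = 4948370 * 2.6 / 1000 = 12870 kPa

12870 kPa


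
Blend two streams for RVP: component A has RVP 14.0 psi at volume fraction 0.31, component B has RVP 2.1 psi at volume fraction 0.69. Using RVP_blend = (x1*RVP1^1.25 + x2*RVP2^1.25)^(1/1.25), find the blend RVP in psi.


Chevron index: RVP_blend = (sum xi*RVPi^1.25)^(1/1.25)
RVP^1.25 terms: 0.31 * 14.0^1.25 + 0.69 * 2.1^1.25 = 10.1393
RVP_blend = 10.1393^(1/1.25) = 6.380

6.380 psi


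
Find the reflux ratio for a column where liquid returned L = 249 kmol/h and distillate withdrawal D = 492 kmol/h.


Reflux ratio definition: R = L / D (liquid returned / distillate withdrawn)
L = 249 kmol/h, D = 492 kmol/h
R = 249 / 492 = 0.5061

0.5061


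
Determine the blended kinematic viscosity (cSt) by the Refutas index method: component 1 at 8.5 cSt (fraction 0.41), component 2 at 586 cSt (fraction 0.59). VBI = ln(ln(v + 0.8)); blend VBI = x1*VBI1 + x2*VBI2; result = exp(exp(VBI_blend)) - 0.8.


Refutas method: VBN_i = 14.534*ln(ln(visc_i + 0.8)) + 10.975, blended linearly by mass fraction; since VBN is linear in VBI_i = ln(ln(visc_i + 0.8)) and the fractions sum to 1, blend VBI directly: visc = exp(exp(VBI_blend)) - 0.8
VBI_1 = ln(ln(8.5 + 0.8)) = 0.802008
VBI_2 = ln(ln(586 + 0.8)) = 1.85233
VBI_blend = 0.41 * 0.802008 + 0.59 * 1.85233 = 1.4217
visc_blend = exp(exp(1.4217)) - 0.8 = 62.26

62.26 cSt


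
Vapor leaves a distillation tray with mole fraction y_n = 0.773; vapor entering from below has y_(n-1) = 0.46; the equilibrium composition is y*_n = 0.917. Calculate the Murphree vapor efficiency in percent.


Murphree vapor efficiency: EMV = (y_n - y_(n-1)) / (y*_n - y_(n-1)) * 100
EMV = (0.773 - 0.46) / (0.917 - 0.46) * 100 = 0.313 / 0.457 * 100 = 68.49

68.49 %


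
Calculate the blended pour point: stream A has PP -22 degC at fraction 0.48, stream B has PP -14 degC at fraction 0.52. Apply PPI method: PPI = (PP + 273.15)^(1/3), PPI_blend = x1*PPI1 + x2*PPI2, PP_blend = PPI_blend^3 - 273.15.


PPI_1 = (-22 + 273.15)^(1/3) = 6.30925
PPI_2 = (-14 + 273.15)^(1/3) = 6.375541
PPI_blend = 0.48 * 6.30925 + 0.52 * 6.375541 = 6.343721
PP_blend = 6.343721^3 - 273.15 = 255.2891 - 273.15 = -17.86

-17.86 degC


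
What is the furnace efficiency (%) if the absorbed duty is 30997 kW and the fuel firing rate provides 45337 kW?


Furnace efficiency = Q_absorbed / Q_fuel * 100
= 30997 / 45337 * 100 = 68.37

68.37 %


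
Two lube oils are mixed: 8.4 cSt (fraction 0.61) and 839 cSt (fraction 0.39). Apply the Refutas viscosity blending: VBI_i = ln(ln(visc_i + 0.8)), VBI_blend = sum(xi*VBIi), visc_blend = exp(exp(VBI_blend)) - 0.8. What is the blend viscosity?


Refutas method: VBN_i = 14.534*ln(ln(visc_i + 0.8)) + 10.975, blended linearly by mass fraction; since VBN is linear in VBI_i = ln(ln(visc_i + 0.8)) and the fractions sum to 1, blend VBI directly: visc = exp(exp(VBI_blend)) - 0.8
VBI_1 = ln(ln(8.4 + 0.8)) = 0.797148
VBI_2 = ln(ln(839 + 0.8)) = 1.90705
VBI_blend = 0.61 * 0.797148 + 0.39 * 1.90705 = 1.23001
visc_blend = exp(exp(1.23001)) - 0.8 = 29.81

29.81 cSt


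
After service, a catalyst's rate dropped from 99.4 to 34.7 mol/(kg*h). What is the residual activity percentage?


Activity (%) = (rate_used / rate_fresh) * 100
rate_used = 34.7, rate_fresh = 99.4
= (34.7 / 99.4) * 100
= 0.3491 * 100 = 34.91

34.91 %


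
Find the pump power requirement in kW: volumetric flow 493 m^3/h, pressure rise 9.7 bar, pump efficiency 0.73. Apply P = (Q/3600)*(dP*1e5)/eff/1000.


Q = 493 / 3600 = 0.136944 m^3/s
P = 0.136944 * (9.7 * 1e5) / 0.73 / 1000 = 182.0

182.0 kW


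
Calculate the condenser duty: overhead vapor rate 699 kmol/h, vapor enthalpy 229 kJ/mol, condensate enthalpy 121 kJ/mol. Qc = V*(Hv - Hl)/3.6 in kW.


Qc = 699 * (229 - 121) / 3.6 = 699 * 108 / 3.6 = 20970

20970 kW


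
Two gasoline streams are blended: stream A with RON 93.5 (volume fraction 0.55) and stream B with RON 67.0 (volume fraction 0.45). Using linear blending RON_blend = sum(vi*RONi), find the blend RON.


Linear blending: RON_blend = sum(vi * RONi)
Contribution 1: 0.55 * 93.5 = 51.425
Contribution 2: 0.45 * 67.0 = 30.15
RON_blend = 51.425 + 30.15 = 81.575

81.575


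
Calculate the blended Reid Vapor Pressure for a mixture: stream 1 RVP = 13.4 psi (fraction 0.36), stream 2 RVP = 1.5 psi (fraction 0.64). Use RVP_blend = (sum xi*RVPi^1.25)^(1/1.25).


Chevron index: RVP_blend = (sum xi*RVPi^1.25)^(1/1.25)
RVP^1.25 terms: 0.36 * 13.4^1.25 + 0.64 * 1.5^1.25 = 10.292
RVP_blend = 10.292^(1/1.25) = 6.457

6.457 psi


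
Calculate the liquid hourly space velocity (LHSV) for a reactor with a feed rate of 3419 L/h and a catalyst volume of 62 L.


LHSV = volumetric feed rate / catalyst volume
= 3419 L/h / 62 L
= 55.15 h^-1

55.15 h^-1


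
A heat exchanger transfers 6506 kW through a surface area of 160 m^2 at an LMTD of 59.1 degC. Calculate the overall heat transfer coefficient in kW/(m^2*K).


From Q = U*A*LMTD, U = Q / (A * LMTD)
U = 6506 / (160 * 59.1) = 6506 / 9456 = 0.6880

0.6880 kW/(m^2*K)


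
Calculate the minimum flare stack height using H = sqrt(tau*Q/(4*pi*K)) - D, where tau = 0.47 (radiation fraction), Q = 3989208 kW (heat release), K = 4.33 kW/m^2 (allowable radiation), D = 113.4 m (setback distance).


tau*Q/(4*pi*K) = 0.47 * 3989208 / (4 * pi * 4.33) = 34457.7
sqrt(34457.7) = 185.628
H = 185.628 - 113.4 = 72.23

72.23 m


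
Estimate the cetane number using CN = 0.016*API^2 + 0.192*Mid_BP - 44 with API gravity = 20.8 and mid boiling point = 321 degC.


CN = 0.016 * 20.8^2 + 0.192 * 321 - 44
CN = 6.92224 + 61.632 - 44 = 24.55424

24.55424


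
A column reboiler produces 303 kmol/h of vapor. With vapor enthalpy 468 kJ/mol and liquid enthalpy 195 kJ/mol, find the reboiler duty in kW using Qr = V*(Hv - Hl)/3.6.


Qr = 303 * (468 - 195) / 3.6 = 303 * 273 / 3.6 = 22980

22980 kW


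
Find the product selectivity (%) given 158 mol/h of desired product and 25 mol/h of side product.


Selectivity = desired / (desired + undesired) * 100
Total products = 158 + 25 = 183 mol/h
S = 158 / 183 * 100
= 0.8634 * 100
= 86.34 %

86.34 %


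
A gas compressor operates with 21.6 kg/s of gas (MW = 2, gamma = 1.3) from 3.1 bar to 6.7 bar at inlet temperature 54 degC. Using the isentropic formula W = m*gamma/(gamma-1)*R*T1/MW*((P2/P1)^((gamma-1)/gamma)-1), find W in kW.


Isentropic work: W = m*(gamma/(gamma-1))*(R*T1/MW)*((P2/P1)^((gamma-1)/gamma) - 1)
T1 = 54 + 273.15 = 327.15 K
Pressure ratio = 6.7 / 3.1 = 2.16129
Exponent = (1.3 - 1)/1.3 = 0.230769
(P2/P1)^exp - 1 = 2.16129^0.230769 - 1 = 0.194652
W = 21.6 * 1.3 / 0.3 * 8.314 * 327.15 / 2 * 0.194652 = 24780

24780 kW


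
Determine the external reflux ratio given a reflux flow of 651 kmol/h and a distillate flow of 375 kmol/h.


Reflux ratio definition: R = L / D (liquid returned / distillate withdrawn)
L = 651 kmol/h, D = 375 kmol/h
R = 651 / 375 = 1.736

1.736


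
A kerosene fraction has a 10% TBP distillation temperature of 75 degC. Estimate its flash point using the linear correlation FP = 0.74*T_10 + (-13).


FP = 0.74 * 75 + (-13) = 42.5

42.5 degC


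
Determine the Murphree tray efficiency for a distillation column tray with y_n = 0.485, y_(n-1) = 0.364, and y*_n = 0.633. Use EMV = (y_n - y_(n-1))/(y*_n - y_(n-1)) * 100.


Murphree vapor efficiency: EMV = (y_n - y_(n-1)) / (y*_n - y_(n-1)) * 100
EMV = (0.485 - 0.364) / (0.633 - 0.364) * 100 = 0.121 / 0.269 * 100 = 44.98

44.98 %


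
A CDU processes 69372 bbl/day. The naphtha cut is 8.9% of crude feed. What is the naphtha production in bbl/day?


Crude throughput = 69372 bbl/day
Fraction yield = 8.9%
yield = throughput * fraction / 100
yield = 69372 * 8.9 / 100 = 6174.108

6174.108 bbl/day


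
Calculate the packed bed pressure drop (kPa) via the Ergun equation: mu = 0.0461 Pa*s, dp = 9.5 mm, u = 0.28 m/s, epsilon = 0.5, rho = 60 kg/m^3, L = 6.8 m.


dp = 9.5 mm = 0.0095 m
Viscous term = 150*0.0461*0.28*(1-0.5)^2 / (0.0095^2*0.5^3) = 42907.5
Inertial term = 1.75*60*0.28^2*(1-0.5) / (0.0095*0.5^3) = 3466.11
dP/L = 42907.5 + 3466.11 = 46373.6 Pa/m
dP = 46373.6 * 6.8 / 1000 = 315.3 kPa

315.3 kPa


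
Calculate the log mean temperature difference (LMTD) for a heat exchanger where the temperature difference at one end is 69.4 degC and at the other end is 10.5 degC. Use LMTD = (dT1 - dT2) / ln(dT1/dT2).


LMTD = (dT1 - dT2) / ln(dT1/dT2)
= (69.4 - 10.5) / ln(69.4 / 10.5) = 58.9 / 1.88851 = 31.19

31.19 degC


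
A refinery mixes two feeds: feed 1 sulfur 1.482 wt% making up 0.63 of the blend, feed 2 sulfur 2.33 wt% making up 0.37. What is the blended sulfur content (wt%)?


Linear sulfur blending: S_blend = x1*S1 + x2*S2
Contribution 1: 0.63 * 1.482 = 0.93366 wt%
Contribution 2: 0.37 * 2.33 = 0.8621 wt%
S_blend = 0.93366 + 0.8621 = 1.79576

1.79576 wt%


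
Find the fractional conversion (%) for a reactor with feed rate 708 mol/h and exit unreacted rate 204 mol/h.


X = (F_in - F_out) / F_in * 100
Moles reacted = 708 - 204 = 504
X = 504 / 708 * 100
= 0.7119 * 100
= 71.19 %

71.19 %


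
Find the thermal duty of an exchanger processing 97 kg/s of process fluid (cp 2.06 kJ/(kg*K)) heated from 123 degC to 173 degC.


Q = m_dot * cp * delta_T
delta_T = 173 - 123 = 50 K
Q = 97 * 2.06 * 50
= 199.82 * 50
= 9991 kW

9991 kW


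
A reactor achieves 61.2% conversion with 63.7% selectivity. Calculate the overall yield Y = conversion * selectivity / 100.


Overall yield = conversion (%) * selectivity (%) / 100
Conversion = 61.2%, Selectivity = 63.7%
Y = 61.2 * 63.7 / 100
= 38.9844 %

38.9844 %


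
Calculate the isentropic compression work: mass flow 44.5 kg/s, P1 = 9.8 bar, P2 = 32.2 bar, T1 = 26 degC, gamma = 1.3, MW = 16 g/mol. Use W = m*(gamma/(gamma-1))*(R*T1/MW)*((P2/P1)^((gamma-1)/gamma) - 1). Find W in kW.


Isentropic work: W = m*(gamma/(gamma-1))*(R*T1/MW)*((P2/P1)^((gamma-1)/gamma) - 1)
T1 = 26 + 273.15 = 299.15 K
Pressure ratio = 32.2 / 9.8 = 3.28571
Exponent = (1.3 - 1)/1.3 = 0.230769
(P2/P1)^exp - 1 = 3.28571^0.230769 - 1 = 0.315897
W = 44.5 * 1.3 / 0.3 * 8.314 * 299.15 / 16 * 0.315897 = 9469

9469 kW


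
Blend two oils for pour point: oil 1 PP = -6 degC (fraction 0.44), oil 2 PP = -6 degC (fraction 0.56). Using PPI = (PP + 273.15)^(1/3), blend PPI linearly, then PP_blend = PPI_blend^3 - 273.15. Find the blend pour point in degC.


PPI_1 = (-6 + 273.15)^(1/3) = 6.440482
PPI_2 = (-6 + 273.15)^(1/3) = 6.440482
PPI_blend = 0.44 * 6.440482 + 0.56 * 6.440482 = 6.440482
PP_blend = 6.440482^3 - 273.15 = 267.15 - 273.15 = -6

-6 degC


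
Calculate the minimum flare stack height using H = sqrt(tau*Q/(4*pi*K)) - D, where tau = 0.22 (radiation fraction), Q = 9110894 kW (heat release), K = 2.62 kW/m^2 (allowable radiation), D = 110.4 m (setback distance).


tau*Q/(4*pi*K) = 0.22 * 9110894 / (4 * pi * 2.62) = 60879.7
sqrt(60879.7) = 246.738
H = 246.738 - 110.4 = 136.3

136.3 m


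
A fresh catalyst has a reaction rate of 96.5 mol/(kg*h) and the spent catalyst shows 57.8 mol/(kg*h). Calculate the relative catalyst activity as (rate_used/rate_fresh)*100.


Activity (%) = (rate_used / rate_fresh) * 100
rate_used = 57.8, rate_fresh = 96.5
= (57.8 / 96.5) * 100
= 0.5990 * 100 = 59.90

59.90 %


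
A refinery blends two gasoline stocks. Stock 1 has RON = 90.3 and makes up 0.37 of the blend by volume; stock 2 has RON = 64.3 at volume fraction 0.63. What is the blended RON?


Linear blending: RON_blend = sum(vi * RONi)
Contribution 1: 0.37 * 90.3 = 33.411
Contribution 2: 0.63 * 64.3 = 40.509
RON_blend = 33.411 + 40.509 = 73.92

73.92


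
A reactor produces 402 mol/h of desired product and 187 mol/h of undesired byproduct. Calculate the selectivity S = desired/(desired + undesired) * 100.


Selectivity = desired / (desired + undesired) * 100
Total products = 402 + 187 = 589 mol/h
S = 402 / 589 * 100
= 0.6825 * 100
= 68.25 %

68.25 %


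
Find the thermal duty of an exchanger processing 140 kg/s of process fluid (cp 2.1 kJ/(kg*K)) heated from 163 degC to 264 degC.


Q = m_dot * cp * delta_T
delta_T = 264 - 163 = 101 K
Q = 140 * 2.1 * 101
= 294 * 101
= 29694 kW

29694 kW


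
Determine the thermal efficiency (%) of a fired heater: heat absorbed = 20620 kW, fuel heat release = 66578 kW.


Furnace efficiency = Q_absorbed / Q_fuel * 100
= 20620 / 66578 * 100 = 30.97

30.97 %


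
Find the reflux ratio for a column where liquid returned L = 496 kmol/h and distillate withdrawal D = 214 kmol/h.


Reflux ratio definition: R = L / D (liquid returned / distillate withdrawn)
L = 496 kmol/h, D = 214 kmol/h
R = 496 / 214 = 2.318

2.318


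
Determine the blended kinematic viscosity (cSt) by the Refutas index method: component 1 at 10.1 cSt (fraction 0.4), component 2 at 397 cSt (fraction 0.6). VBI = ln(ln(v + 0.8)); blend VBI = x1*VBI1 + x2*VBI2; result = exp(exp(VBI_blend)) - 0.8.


Refutas method: VBN_i = 14.534*ln(ln(visc_i + 0.8)) + 10.975, blended linearly by mass fraction; since VBN is linear in VBI_i = ln(ln(visc_i + 0.8)) and the fractions sum to 1, blend VBI directly: visc = exp(exp(VBI_blend)) - 0.8
VBI_1 = ln(ln(10.1 + 0.8)) = 0.870776
VBI_2 = ln(ln(397 + 0.8)) = 1.78941
VBI_blend = 0.4 * 0.870776 + 0.6 * 1.78941 = 1.42196
visc_blend = exp(exp(1.42196)) - 0.8 = 62.33

62.33 cSt


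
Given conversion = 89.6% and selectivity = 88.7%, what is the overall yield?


Overall yield = conversion (%) * selectivity (%) / 100
Conversion = 89.6%, Selectivity = 88.7%
Y = 89.6 * 88.7 / 100
= 79.4752 %

79.4752 %


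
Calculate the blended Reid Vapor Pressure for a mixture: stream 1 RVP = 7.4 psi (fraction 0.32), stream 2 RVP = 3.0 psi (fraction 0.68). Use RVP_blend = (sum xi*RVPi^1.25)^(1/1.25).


Chevron index: RVP_blend = (sum xi*RVPi^1.25)^(1/1.25)
RVP^1.25 terms: 0.32 * 7.4^1.25 + 0.68 * 3.0^1.25 = 6.59041
RVP_blend = 6.59041^(1/1.25) = 4.520

4.520 psi


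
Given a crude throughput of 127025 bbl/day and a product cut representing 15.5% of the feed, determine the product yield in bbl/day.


Crude throughput = 127025 bbl/day
Fraction yield = 15.5%
yield = throughput * fraction / 100
yield = 127025 * 15.5 / 100 = 19688.875

19688.875 bbl/day


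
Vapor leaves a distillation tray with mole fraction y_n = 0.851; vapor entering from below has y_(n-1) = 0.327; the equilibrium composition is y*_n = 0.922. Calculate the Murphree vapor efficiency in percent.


Murphree vapor efficiency: EMV = (y_n - y_(n-1)) / (y*_n - y_(n-1)) * 100
EMV = (0.851 - 0.327) / (0.922 - 0.327) * 100 = 0.524 / 0.595 * 100 = 88.07

88.07 %


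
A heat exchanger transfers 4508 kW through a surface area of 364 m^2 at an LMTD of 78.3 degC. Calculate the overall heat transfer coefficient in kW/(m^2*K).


From Q = U*A*LMTD, U = Q / (A * LMTD)
U = 4508 / (364 * 78.3) = 4508 / 28501.2 = 0.1582

0.1582 kW/(m^2*K)


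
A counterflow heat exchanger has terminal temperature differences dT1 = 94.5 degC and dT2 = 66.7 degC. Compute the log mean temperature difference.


LMTD = (dT1 - dT2) / ln(dT1/dT2)
= (94.5 - 66.7) / ln(94.5 / 66.7) = 27.8 / 0.348395 = 79.79

79.79 degC


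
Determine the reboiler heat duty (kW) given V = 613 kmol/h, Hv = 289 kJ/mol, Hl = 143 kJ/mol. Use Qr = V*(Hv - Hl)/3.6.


Qr = 613 * (289 - 143) / 3.6 = 613 * 146 / 3.6 = 24860

24860 kW
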